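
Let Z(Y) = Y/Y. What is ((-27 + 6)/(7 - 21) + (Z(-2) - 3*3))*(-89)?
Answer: 1157/2 ≈ 578.50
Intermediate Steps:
Z(Y) = 1
((-27 + 6)/(7 - 21) + (Z(-2) - 3*3))*(-89) = ((-27 + 6)/(7 - 21) + (1 - 3*3))*(-89) = (-21/(-14) + (1 - 9))*(-89) = (-21*(-1/14) - 8)*(-89) = (3/2 - 8)*(-89) = -13/2*(-89) = 1157/2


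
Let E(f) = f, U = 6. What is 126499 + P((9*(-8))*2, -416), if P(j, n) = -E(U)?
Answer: 126493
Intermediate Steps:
P(j, n) = -6 (P(j, n) = -1*6 = -6)
126499 + P((9*(-8))*2, -416) = 126499 - 6 = 126493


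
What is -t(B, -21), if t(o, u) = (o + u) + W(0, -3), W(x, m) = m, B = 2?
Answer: 22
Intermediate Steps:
t(o, u) = -3 + o + u (t(o, u) = (o + u) - 3 = -3 + o + u)
-t(B, -21) = -(-3 + 2 - 21) = -1*(-22) = 22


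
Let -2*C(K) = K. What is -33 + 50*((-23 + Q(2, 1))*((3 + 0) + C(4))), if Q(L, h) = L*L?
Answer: -983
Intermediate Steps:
Q(L, h) = L**2
C(K) = -K/2
-33 + 50*((-23 + Q(2, 1))*((3 + 0) + C(4))) = -33 + 50*((-23 + 2**2)*((3 + 0) - 1/2*4)) = -33 + 50*((-23 + 4)*(3 - 2)) = -33 + 50*(-19*1) = -33 + 50*(-19) = -33 - 950 = -983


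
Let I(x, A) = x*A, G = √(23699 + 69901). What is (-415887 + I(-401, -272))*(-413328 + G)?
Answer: 126815230320 - 18408900*√26 ≈ 1.2672e+11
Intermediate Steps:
G = 60*√26 (G = √93600 = 60*√26 ≈ 305.94)
I(x, A) = A*x
(-415887 + I(-401, -272))*(-413328 + G) = (-415887 - 272*(-401))*(-413328 + 60*√26) = (-415887 + 109072)*(-413328 + 60*√26) = -306815*(-413328 + 60*√26) = 126815230320 - 18408900*√26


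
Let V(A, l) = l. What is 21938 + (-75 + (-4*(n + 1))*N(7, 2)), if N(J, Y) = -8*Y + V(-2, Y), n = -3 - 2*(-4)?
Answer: 22199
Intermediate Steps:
n = 5 (n = -3 + 8 = 5)
N(J, Y) = -7*Y (N(J, Y) = -8*Y + Y = -7*Y)
21938 + (-75 + (-4*(n + 1))*N(7, 2)) = 21938 + (-75 + (-4*(5 + 1))*(-7*2)) = 21938 + (-75 - 4*6*(-14)) = 21938 + (-75 - 24*(-14)) = 21938 + (-75 + 336) = 21938 + 261 = 22199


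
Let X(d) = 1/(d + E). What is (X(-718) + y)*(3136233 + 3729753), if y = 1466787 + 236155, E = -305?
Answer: 3987100190118230/341 ≈ 1.1692e+13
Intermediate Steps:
y = 1702942
X(d) = 1/(-305 + d) (X(d) = 1/(d - 305) = 1/(-305 + d))
(X(-718) + y)*(3136233 + 3729753) = (1/(-305 - 718) + 1702942)*(3136233 + 3729753) = (1/(-1023) + 1702942)*6865986 = (-1/1023 + 1702942)*6865986 = (1742109665/1023)*6865986 = 3987100190118230/341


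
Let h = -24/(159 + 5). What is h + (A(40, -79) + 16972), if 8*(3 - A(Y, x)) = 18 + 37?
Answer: 5565497/328 ≈ 16968.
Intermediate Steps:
A(Y, x) = -31/8 (A(Y, x) = 3 - (18 + 37)/8 = 3 - ⅛*55 = 3 - 55/8 = -31/8)
h = -6/41 (h = -24/164 = -24*1/164 = -6/41 ≈ -0.14634)
h + (A(40, -79) + 16972) = -6/41 + (-31/8 + 16972) = -6/41 + 135745/8 = 5565497/328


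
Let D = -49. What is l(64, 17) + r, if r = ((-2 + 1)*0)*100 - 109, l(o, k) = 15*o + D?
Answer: 802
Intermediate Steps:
l(o, k) = -49 + 15*o (l(o, k) = 15*o - 49 = -49 + 15*o)
r = -109 (r = -1*0*100 - 109 = 0*100 - 109 = 0 - 109 = -109)
l(64, 17) + r = (-49 + 15*64) - 109 = (-49 + 960) - 109 = 911 - 109 = 802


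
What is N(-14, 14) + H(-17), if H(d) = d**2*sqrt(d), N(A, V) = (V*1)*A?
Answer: -196 + 289*I*sqrt(17) ≈ -196.0 + 1191.6*I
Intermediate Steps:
N(A, V) = A*V (N(A, V) = V*A = A*V)
H(d) = d**(5/2)
N(-14, 14) + H(-17) = -14*14 + (-17)**(5/2) = -196 + 289*I*sqrt(17)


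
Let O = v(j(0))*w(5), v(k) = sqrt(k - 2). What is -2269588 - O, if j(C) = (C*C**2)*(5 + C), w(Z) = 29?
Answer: -2269588 - 29*I*sqrt(2) ≈ -2.2696e+6 - 41.012*I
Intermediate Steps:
j(C) = C**3*(5 + C)
v(k) = sqrt(-2 + k)
O = 29*I*sqrt(2) (O = sqrt(-2 + 0**3*(5 + 0))*29 = sqrt(-2 + 0*5)*29 = sqrt(-2 + 0)*29 = sqrt(-2)*29 = (I*sqrt(2))*29 = 29*I*sqrt(2) ≈ 41.012*I)
-2269588 - O = -2269588 - 29*I*sqrt(2)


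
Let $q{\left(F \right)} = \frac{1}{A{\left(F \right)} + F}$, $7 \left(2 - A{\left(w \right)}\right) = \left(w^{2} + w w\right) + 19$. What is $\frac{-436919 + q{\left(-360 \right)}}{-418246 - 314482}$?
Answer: $\frac{57176312641}{95886617900} \approx 0.59629$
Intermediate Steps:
$A{\left(w \right)} = - \frac{5}{7} - \frac{2 w^{2}}{7}$ ($A{\left(w \right)} = 2 - \frac{\left(w^{2} + w w\right) + 19}{7} = 2 - \frac{\left(w^{2} + w^{2}\right) + 19}{7} = 2 - \frac{2 w^{2} + 19}{7} = 2 - \frac{19 + 2 w^{2}}{7} = 2 - \left(\frac{19}{7} + \frac{2 w^{2}}{7}\right) = - \frac{5}{7} - \frac{2 w^{2}}{7}$)
$q{\left(F \right)} = \frac{1}{- \frac{5}{7} + F - \frac{2 F^{2}}{7}}$ ($q{\left(F \right)} = \frac{1}{\left(- \frac{5}{7} - \frac{2 F^{2}}{7}\right) + F} = \frac{1}{- \frac{5}{7} + F - \frac{2 F^{2}}{7}}$)
$\frac{-436919 + q{\left(-360 \right)}}{-418246 - 314482} = \frac{-436919 - \frac{7}{5 - -2520 + 2 \left(-360\right)^{2}}}{-418246 - 314482} = \frac{-436919 - \frac{7}{5 + 2520 + 2 \cdot 129600}}{-732728} = \left(-436919 - \frac{7}{5 + 2520 + 259200}\right) \left(- \frac{1}{732728}\right) = \left(-436919 - \frac{7}{261725}\right) \left(- \frac{1}{732728}\right) = \left(- \frac{114352625282}{261725}\right) \left(- \frac{1}{732728}\right) = \frac{57176312641}{95886617900}$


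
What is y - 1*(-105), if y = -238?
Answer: -133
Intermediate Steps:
y - 1*(-105) = -238 - 1*(-105) = -238 + 105 = -133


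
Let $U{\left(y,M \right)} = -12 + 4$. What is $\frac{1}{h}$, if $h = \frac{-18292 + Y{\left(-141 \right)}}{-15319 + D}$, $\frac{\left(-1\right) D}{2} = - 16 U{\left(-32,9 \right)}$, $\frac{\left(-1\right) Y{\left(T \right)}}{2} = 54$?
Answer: $\frac{623}{736} \approx 0.84647$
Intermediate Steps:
$Y{\left(T \right)} = -108$ ($Y{\left(T \right)} = \left(-2\right) 54 = -108$)
$U{\left(y,M \right)} = -8$
$D = -256$ ($D = - 2 \left(\left(-16\right) \left(-8\right)\right) = \left(-2\right) 128 = -256$)
$h = \frac{736}{623}$ ($h = \frac{-18292 - 108}{-15319 - 256} = - \frac{18400}{-15575} = \left(-18400\right) \left(- \frac{1}{15575}\right) = \frac{736}{623} \approx 1.1814$)
$\frac{1}{h} = \frac{1}{\frac{736}{623}} = \frac{623}{736}$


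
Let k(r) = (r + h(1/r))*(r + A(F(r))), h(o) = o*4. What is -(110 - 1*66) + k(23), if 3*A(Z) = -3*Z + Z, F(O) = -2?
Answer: 35873/69 ≈ 519.90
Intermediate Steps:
h(o) = 4*o
A(Z) = -2*Z/3 (A(Z) = (-3*Z + Z)/3 = (-2*Z)/3 = -2*Z/3)
k(r) = (4/3 + r)*(r + 4/r) (k(r) = (r + 4*(1/r))*(r - ⅔*(-2)) = (r + 4/r)*(r + 4/3) = (r + 4/r)*(4/3 + r) = (4/3 + r)*(r + 4/r))
-(110 - 1*66) + k(23) = -(110 - 1*66) + (4 + 23² + (4/3)*23 + (16/3)/23) = -(110 - 66) + (4 + 529 + 92/3 + (16/3)*(1/23)) = -1*44 + (4 + 529 + 92/3 + 16/69) = -44 + 38909/69 = 35873/69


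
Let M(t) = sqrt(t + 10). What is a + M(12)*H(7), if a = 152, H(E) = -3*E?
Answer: 152 - 21*sqrt(22) ≈ 53.501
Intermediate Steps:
M(t) = sqrt(10 + t)
a + M(12)*H(7) = 152 + sqrt(10 + 12)*(-3*7) = 152 + sqrt(22)*(-21) = 152 - 21*sqrt(22)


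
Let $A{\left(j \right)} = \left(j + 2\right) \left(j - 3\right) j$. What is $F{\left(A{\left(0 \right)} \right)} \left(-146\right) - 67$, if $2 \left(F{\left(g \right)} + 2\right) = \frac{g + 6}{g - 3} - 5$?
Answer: $736$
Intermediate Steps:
$A{\left(j \right)} = j \left(-3 + j\right) \left(2 + j\right)$ ($A{\left(j \right)} = \left(2 + j\right) \left(-3 + j\right) j = \left(-3 + j\right) \left(2 + j\right) j = j \left(-3 + j\right) \left(2 + j\right)$)
$F{\left(g \right)} = - \frac{9}{2} + \frac{6 + g}{2 \left(-3 + g\right)}$ ($F{\left(g \right)} = -2 + \frac{\frac{g + 6}{g - 3} - 5}{2} = -2 + \frac{\frac{6 + g}{-3 + g} - 5}{2} = -2 + \frac{-5 + \frac{6 + g}{-3 + g}}{2} = -2 - \left(\frac{5}{2} - \frac{6 + g}{2 \left(-3 + g\right)}\right) = - \frac{9}{2} + \frac{6 + g}{2 \left(-3 + g\right)}$)
$F{\left(A{\left(0 \right)} \right)} \left(-146\right) - 67 = \frac{33 - 8 \cdot 0 \left(-6 + 0^{2} - 0\right)}{2 \left(-3 + 0 \left(-6 + 0^{2} - 0\right)\right)} \left(-146\right) - 67 = \frac{33 - 8 \cdot 0 \left(-6 + 0 + 0\right)}{2 \left(-3 + 0 \left(-6 + 0 + 0\right)\right)} \left(-146\right) - 67 = \frac{33 - 8 \cdot 0 \left(-6\right)}{2 \left(-3 + 0 \left(-6\right)\right)} \left(-146\right) - 67 = \frac{33 - 0}{2 \left(-3 + 0\right)} \left(-146\right) - 67 = \frac{33 + 0}{2 \left(-3\right)} \left(-146\right) - 67 = \frac{1}{2} \left(- \frac{1}{3}\right) 33 \left(-146\right) - 67 = \left(- \frac{11}{2}\right) \left(-146\right) - 67 = 803 - 67 = 736$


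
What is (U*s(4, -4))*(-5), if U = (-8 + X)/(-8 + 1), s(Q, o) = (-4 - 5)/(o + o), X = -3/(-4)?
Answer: -1305/224 ≈ -5.8259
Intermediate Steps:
X = ¾ (X = -3*(-¼) = ¾ ≈ 0.75000)
s(Q, o) = -9/(2*o) (s(Q, o) = -9*1/(2*o) = -9/(2*o))
U = 29/28 (U = (-8 + ¾)/(-8 + 1) = -29/4/(-7) = -29/4*(-⅐) = 29/28 ≈ 1.0357)
(U*s(4, -4))*(-5) = (29*(-9/2/(-4))/28)*(-5) = (29*(-9/2*(-¼))/28)*(-5) = ((29/28)*(9/8))*(-5) = (261/224)*(-5) = -1305/224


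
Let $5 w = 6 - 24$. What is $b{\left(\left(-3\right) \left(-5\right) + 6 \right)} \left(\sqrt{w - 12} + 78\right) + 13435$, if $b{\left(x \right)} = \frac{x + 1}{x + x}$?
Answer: $\frac{94331}{7} + \frac{11 i \sqrt{390}}{105} \approx 13476.0 + 2.0689 i$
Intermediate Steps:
$w = - \frac{18}{5}$ ($w = \frac{6 - 24}{5} = \frac{1}{5} \left(-18\right) = - \frac{18}{5} \approx -3.6$)
$b{\left(x \right)} = \frac{1 + x}{2 x}$
$b{\left(\left(-3\right) \left(-5\right) + 6 \right)} \left(\sqrt{w - 12} + 78\right) + 13435 = \frac{1 + \left(\left(-3\right) \left(-5\right) + 6\right)}{2 \left(\left(-3\right) \left(-5\right) + 6\right)} \left(\sqrt{- \frac{18}{5} - 12} + 78\right) + 13435 = \frac{1 + \left(15 + 6\right)}{2 \left(15 + 6\right)} \left(\sqrt{- \frac{78}{5}} + 78\right) + 13435 = \frac{1 + 21}{2 \cdot 21} \left(\frac{i \sqrt{390}}{5} + 78\right) + 13435 = \frac{1}{2} \cdot \frac{1}{21} \cdot 22 \left(78 + \frac{i \sqrt{390}}{5}\right) + 13435 = \frac{11 \left(78 + \frac{i \sqrt{390}}{5}\right)}{21} + 13435 = \left(\frac{286}{7} + \frac{11 i \sqrt{390}}{105}\right) + 13435 = \frac{94331}{7} + \frac{11 i \sqrt{390}}{105}$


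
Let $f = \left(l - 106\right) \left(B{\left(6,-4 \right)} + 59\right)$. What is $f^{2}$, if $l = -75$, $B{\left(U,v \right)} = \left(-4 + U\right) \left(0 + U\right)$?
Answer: $165148201$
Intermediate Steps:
$B{\left(U,v \right)} = U \left(-4 + U\right)$ ($B{\left(U,v \right)} = \left(-4 + U\right) U = U \left(-4 + U\right)$)
$f = -12851$ ($f = \left(-75 - 106\right) \left(6 \left(-4 + 6\right) + 59\right) = - 181 \left(6 \cdot 2 + 59\right) = - 181 \left(12 + 59\right) = \left(-181\right) 71 = -12851$)
$f^{2} = \left(-12851\right)^{2} = 165148201$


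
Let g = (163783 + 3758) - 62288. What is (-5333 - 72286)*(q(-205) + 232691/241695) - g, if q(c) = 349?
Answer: -2196927904703/80565 ≈ -2.7269e+7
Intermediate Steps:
g = 105253 (g = 167541 - 62288 = 105253)
(-5333 - 72286)*(q(-205) + 232691/241695) - g = (-5333 - 72286)*(349 + 232691/241695) - 1*105253 = -77619*(349 + 232691*(1/241695)) - 105253 = -77619*(349 + 232691/241695) - 105253 = -77619*84584246/241695 - 105253 = -2188448196758/80565 - 105253 = -2196927904703/80565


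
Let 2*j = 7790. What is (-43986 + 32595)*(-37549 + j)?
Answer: 383352714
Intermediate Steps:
j = 3895 (j = (½)*7790 = 3895)
(-43986 + 32595)*(-37549 + j) = (-43986 + 32595)*(-37549 + 3895) = -11391*(-33654) = 383352714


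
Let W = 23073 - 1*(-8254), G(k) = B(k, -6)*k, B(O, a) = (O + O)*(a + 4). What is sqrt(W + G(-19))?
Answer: sqrt(29883) ≈ 172.87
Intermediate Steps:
B(O, a) = 2*O*(4 + a) (B(O, a) = (2*O)*(4 + a) = 2*O*(4 + a))
G(k) = -4*k**2 (G(k) = (2*k*(4 - 6))*k = (2*k*(-2))*k = (-4*k)*k = -4*k**2)
W = 31327 (W = 23073 + 8254 = 31327)
sqrt(W + G(-19)) = sqrt(31327 - 4*(-19)**2) = sqrt(31327 - 4*361) = sqrt(31327 - 1444) = sqrt(29883)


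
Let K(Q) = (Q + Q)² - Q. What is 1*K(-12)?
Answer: 588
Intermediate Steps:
K(Q) = -Q + 4*Q² (K(Q) = (2*Q)² - Q = 4*Q² - Q = -Q + 4*Q²)
1*K(-12) = 1*(-12*(-1 + 4*(-12))) = 1*(-12*(-1 - 48)) = 1*(-12*(-49)) = 1*588 = 588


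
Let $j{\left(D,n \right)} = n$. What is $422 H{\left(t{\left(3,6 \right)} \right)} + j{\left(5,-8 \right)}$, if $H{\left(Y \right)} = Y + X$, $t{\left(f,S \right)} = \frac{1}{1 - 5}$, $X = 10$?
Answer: $\frac{8213}{2} \approx 4106.5$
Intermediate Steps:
$t{\left(f,S \right)} = - \frac{1}{4}$ ($t{\left(f,S \right)} = \frac{1}{-4} = - \frac{1}{4}$)
$H{\left(Y \right)} = 10 + Y$ ($H{\left(Y \right)} = Y + 10 = 10 + Y$)
$422 H{\left(t{\left(3,6 \right)} \right)} + j{\left(5,-8 \right)} = 422 \left(10 - \frac{1}{4}\right) - 8 = 422 \cdot \frac{39}{4} - 8 = \frac{8229}{2} - 8 = \frac{8213}{2}$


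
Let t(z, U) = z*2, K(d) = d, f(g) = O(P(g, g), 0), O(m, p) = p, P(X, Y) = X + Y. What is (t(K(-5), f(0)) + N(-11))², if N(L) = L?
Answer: 441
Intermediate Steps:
f(g) = 0
t(z, U) = 2*z
(t(K(-5), f(0)) + N(-11))² = (2*(-5) - 11)² = (-10 - 11)² = (-21)² = 441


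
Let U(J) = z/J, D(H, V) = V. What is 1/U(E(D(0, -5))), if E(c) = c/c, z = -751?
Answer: -1/751 ≈ -0.0013316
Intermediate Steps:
E(c) = 1
U(J) = -751/J
1/U(E(D(0, -5))) = 1/(-751/1) = 1/(-751*1) = 1/(-751) = -1/751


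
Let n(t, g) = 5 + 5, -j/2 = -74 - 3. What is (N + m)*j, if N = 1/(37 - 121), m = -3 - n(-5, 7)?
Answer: -12023/6 ≈ -2003.8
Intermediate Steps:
j = 154 (j = -2*(-74 - 3) = -2*(-77) = 154)
n(t, g) = 10
m = -13 (m = -3 - 1*10 = -3 - 10 = -13)
N = -1/84 (N = 1/(-84) = -1/84 ≈ -0.011905)
(N + m)*j = (-1/84 - 13)*154 = -1093/84*154 = -12023/6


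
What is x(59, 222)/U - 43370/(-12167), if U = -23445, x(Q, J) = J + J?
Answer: 337135834/95085105 ≈ 3.5456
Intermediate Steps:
x(Q, J) = 2*J
x(59, 222)/U - 43370/(-12167) = (2*222)/(-23445) - 43370/(-12167) = 444*(-1/23445) - 43370*(-1/12167) = -148/7815 + 43370/12167 = 337135834/95085105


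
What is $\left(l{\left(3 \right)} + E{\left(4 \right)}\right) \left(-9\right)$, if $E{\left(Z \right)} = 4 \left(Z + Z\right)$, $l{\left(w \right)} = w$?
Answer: $-315$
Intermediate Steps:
$E{\left(Z \right)} = 8 Z$ ($E{\left(Z \right)} = 4 \cdot 2 Z = 8 Z$)
$\left(l{\left(3 \right)} + E{\left(4 \right)}\right) \left(-9\right) = \left(3 + 8 \cdot 4\right) \left(-9\right) = \left(3 + 32\right) \left(-9\right) = 35 \left(-9\right) = -315$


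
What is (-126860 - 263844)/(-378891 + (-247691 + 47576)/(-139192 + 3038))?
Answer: 53195912416/51587325099 ≈ 1.0312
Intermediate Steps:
(-126860 - 263844)/(-378891 + (-247691 + 47576)/(-139192 + 3038)) = -390704/(-378891 - 200115/(-136154)) = -390704/(-378891 - 200115*(-1/136154)) = -390704/(-378891 + 200115/136154) = -390704/(-51587325099/136154) = -390704*(-136154/51587325099) = 53195912416/51587325099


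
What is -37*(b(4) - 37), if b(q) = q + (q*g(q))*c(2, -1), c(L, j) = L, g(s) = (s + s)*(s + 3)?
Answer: -15355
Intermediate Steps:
g(s) = 2*s*(3 + s) (g(s) = (2*s)*(3 + s) = 2*s*(3 + s))
b(q) = q + 4*q²*(3 + q) (b(q) = q + (q*(2*q*(3 + q)))*2 = q + (2*q²*(3 + q))*2 = q + 4*q²*(3 + q))
-37*(b(4) - 37) = -37*(4*(1 + 4*4*(3 + 4)) - 37) = -37*(4*(1 + 4*4*7) - 37) = -37*(4*(1 + 112) - 37) = -37*(4*113 - 37) = -37*(452 - 37) = -37*415 = -15355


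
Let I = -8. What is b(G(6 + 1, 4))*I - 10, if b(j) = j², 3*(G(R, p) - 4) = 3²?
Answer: -402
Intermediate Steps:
G(R, p) = 7 (G(R, p) = 4 + (⅓)*3² = 4 + (⅓)*9 = 4 + 3 = 7)
b(G(6 + 1, 4))*I - 10 = 7²*(-8) - 10 = 49*(-8) - 10 = -392 - 10 = -402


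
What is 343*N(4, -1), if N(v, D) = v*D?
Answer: -1372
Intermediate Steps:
N(v, D) = D*v
343*N(4, -1) = 343*(-1*4) = 343*(-4) = -1372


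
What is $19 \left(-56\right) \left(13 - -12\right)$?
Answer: $-26600$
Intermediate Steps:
$19 \left(-56\right) \left(13 - -12\right) = - 1064 \left(13 + 12\right) = \left(-1064\right) 25 = -26600$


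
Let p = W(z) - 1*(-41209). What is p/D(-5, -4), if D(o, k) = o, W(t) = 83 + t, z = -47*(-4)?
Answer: -8296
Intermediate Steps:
z = 188
p = 41480 (p = (83 + 188) - 1*(-41209) = 271 + 41209 = 41480)
p/D(-5, -4) = 41480/(-5) = 41480*(-⅕) = -8296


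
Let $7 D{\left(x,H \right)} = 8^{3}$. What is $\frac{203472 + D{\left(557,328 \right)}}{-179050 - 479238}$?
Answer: $- \frac{89051}{288001} \approx -0.3092$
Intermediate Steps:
$D{\left(x,H \right)} = \frac{512}{7}$ ($D{\left(x,H \right)} = \frac{8^{3}}{7} = \frac{1}{7} \cdot 512 = \frac{512}{7}$)
$\frac{203472 + D{\left(557,328 \right)}}{-179050 - 479238} = \frac{203472 + \frac{512}{7}}{-179050 - 479238} = \frac{1424816}{7 \left(-658288\right)} = \frac{1424816}{7} \left(- \frac{1}{658288}\right) = - \frac{89051}{288001}$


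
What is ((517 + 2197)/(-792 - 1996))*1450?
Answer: -983825/697 ≈ -1411.5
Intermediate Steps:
((517 + 2197)/(-792 - 1996))*1450 = (2714/(-2788))*1450 = (2714*(-1/2788))*1450 = -1357/1394*1450 = -983825/697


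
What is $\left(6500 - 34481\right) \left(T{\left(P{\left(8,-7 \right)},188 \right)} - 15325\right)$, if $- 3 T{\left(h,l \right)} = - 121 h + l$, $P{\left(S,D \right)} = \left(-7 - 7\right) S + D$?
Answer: $564861774$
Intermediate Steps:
$P{\left(S,D \right)} = D - 14 S$ ($P{\left(S,D \right)} = - 14 S + D = D - 14 S$)
$T{\left(h,l \right)} = - \frac{l}{3} + \frac{121 h}{3}$ ($T{\left(h,l \right)} = - \frac{- 121 h + l}{3} = - \frac{l - 121 h}{3} = - \frac{l}{3} + \frac{121 h}{3}$)
$\left(6500 - 34481\right) \left(T{\left(P{\left(8,-7 \right)},188 \right)} - 15325\right) = \left(6500 - 34481\right) \left(\left(\left(- \frac{1}{3}\right) 188 + \frac{121 \left(-7 - 112\right)}{3}\right) - 15325\right) = - 27981 \left(\left(- \frac{188}{3} + \frac{121 \left(-7 - 112\right)}{3}\right) - 15325\right) = - 27981 \left(\left(- \frac{188}{3} + \frac{121}{3} \left(-119\right)\right) - 15325\right) = - 27981 \left(\left(- \frac{188}{3} - \frac{14399}{3}\right) - 15325\right) = - 27981 \left(- \frac{14587}{3} - 15325\right) = \left(-27981\right) \left(- \frac{60562}{3}\right) = 564861774$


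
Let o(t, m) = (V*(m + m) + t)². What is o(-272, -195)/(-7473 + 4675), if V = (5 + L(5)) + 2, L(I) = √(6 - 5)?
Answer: -5752832/1399 ≈ -4112.1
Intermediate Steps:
L(I) = 1 (L(I) = √1 = 1)
V = 8 (V = (5 + 1) + 2 = 6 + 2 = 8)
o(t, m) = (t + 16*m)² (o(t, m) = (8*(m + m) + t)² = (8*(2*m) + t)² = (16*m + t)² = (t + 16*m)²)
o(-272, -195)/(-7473 + 4675) = (-272 + 16*(-195))²/(-7473 + 4675) = (-272 - 3120)²/(-2798) = (-3392)²*(-1/2798) = 11505664*(-1/2798) = -5752832/1399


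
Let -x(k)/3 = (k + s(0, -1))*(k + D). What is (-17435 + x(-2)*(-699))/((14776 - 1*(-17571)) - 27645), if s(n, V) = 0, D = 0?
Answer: -9047/4702 ≈ -1.9241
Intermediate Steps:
x(k) = -3*k**2 (x(k) = -3*(k + 0)*(k + 0) = -3*k*k = -3*k**2)
(-17435 + x(-2)*(-699))/((14776 - 1*(-17571)) - 27645) = (-17435 - 3*(-2)**2*(-699))/((14776 - 1*(-17571)) - 27645) = (-17435 - 3*4*(-699))/((14776 + 17571) - 27645) = (-17435 - 12*(-699))/(32347 - 27645) = (-17435 + 8388)/4702 = -9047*1/4702 = -9047/4702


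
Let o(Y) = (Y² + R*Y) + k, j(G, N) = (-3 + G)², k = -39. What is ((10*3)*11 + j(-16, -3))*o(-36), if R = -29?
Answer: 1589991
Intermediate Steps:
o(Y) = -39 + Y² - 29*Y (o(Y) = (Y² - 29*Y) - 39 = -39 + Y² - 29*Y)
((10*3)*11 + j(-16, -3))*o(-36) = ((10*3)*11 + (-3 - 16)²)*(-39 + (-36)² - 29*(-36)) = (30*11 + (-19)²)*(-39 + 1296 + 1044) = (330 + 361)*2301 = 691*2301 = 1589991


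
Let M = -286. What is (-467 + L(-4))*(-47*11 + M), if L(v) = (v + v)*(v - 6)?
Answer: 310761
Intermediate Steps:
L(v) = 2*v*(-6 + v) (L(v) = (2*v)*(-6 + v) = 2*v*(-6 + v))
(-467 + L(-4))*(-47*11 + M) = (-467 + 2*(-4)*(-6 - 4))*(-47*11 - 286) = (-467 + 2*(-4)*(-10))*(-517 - 286) = (-467 + 80)*(-803) = -387*(-803) = 310761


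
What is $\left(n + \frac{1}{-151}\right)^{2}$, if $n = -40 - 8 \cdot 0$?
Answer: $\frac{36493681}{22801} \approx 1600.5$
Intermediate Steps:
$n = -40$ ($n = -40 - 0 = -40 + 0 = -40$)
$\left(n + \frac{1}{-151}\right)^{2} = \left(-40 + \frac{1}{-151}\right)^{2} = \left(-40 - \frac{1}{151}\right)^{2} = \left(- \frac{6041}{151}\right)^{2} = \frac{36493681}{22801}$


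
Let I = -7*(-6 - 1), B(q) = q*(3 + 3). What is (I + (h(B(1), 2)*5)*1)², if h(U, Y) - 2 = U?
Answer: 7921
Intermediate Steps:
B(q) = 6*q (B(q) = q*6 = 6*q)
h(U, Y) = 2 + U
I = 49 (I = -7*(-7) = 49)
(I + (h(B(1), 2)*5)*1)² = (49 + ((2 + 6*1)*5)*1)² = (49 + ((2 + 6)*5)*1)² = (49 + (8*5)*1)² = (49 + 40*1)² = (49 + 40)² = 89² = 7921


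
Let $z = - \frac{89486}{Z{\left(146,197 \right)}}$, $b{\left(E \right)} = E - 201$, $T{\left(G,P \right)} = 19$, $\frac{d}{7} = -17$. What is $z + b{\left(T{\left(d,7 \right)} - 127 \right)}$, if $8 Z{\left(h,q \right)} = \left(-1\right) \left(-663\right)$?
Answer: $- \frac{920755}{663} \approx -1388.8$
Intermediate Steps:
$d = -119$ ($d = 7 \left(-17\right) = -119$)
$Z{\left(h,q \right)} = \frac{663}{8}$ ($Z{\left(h,q \right)} = \frac{\left(-1\right) \left(-663\right)}{8} = \frac{1}{8} \cdot 663 = \frac{663}{8}$)
$b{\left(E \right)} = -201 + E$ ($b{\left(E \right)} = E - 201 = -201 + E$)
$z = - \frac{715888}{663}$ ($z = - \frac{89486}{\frac{663}{8}} = \left(-89486\right) \frac{8}{663} = - \frac{715888}{663} \approx -1079.8$)
$z + b{\left(T{\left(d,7 \right)} - 127 \right)} = - \frac{715888}{663} + \left(-201 + \left(19 - 127\right)\right) = - \frac{715888}{663} - 309 = - \frac{920755}{663}$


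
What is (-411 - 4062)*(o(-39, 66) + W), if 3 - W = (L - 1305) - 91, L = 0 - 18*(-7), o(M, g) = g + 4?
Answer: -6007239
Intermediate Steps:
o(M, g) = 4 + g
L = 126 (L = 0 + 126 = 126)
W = 1273 (W = 3 - ((126 - 1305) - 91) = 3 - (-1179 - 91) = 3 - 1*(-1270) = 3 + 1270 = 1273)
(-411 - 4062)*(o(-39, 66) + W) = (-411 - 4062)*((4 + 66) + 1273) = -4473*(70 + 1273) = -4473*1343 = -6007239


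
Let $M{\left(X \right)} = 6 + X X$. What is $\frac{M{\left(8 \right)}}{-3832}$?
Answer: $- \frac{35}{1916} \approx -0.018267$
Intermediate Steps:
$M{\left(X \right)} = 6 + X^{2}$
$\frac{M{\left(8 \right)}}{-3832} = \frac{6 + 8^{2}}{-3832} = \left(6 + 64\right) \left(- \frac{1}{3832}\right) = 70 \left(- \frac{1}{3832}\right) = - \frac{35}{1916}$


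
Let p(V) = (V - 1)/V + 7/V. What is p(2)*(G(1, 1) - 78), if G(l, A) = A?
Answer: -308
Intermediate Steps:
p(V) = 7/V + (-1 + V)/V (p(V) = (-1 + V)/V + 7/V = 7/V + (-1 + V)/V)
p(2)*(G(1, 1) - 78) = ((6 + 2)/2)*(1 - 78) = ((½)*8)*(-77) = 4*(-77) = -308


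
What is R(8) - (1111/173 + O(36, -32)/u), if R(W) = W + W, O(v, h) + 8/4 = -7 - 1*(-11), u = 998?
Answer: 826670/86327 ≈ 9.5760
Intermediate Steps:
O(v, h) = 2 (O(v, h) = -2 + (-7 - 1*(-11)) = -2 + (-7 + 11) = -2 + 4 = 2)
R(W) = 2*W
R(8) - (1111/173 + O(36, -32)/u) = 2*8 - (1111/173 + 2/998) = 16 - (1111*(1/173) + 2*(1/998)) = 16 - (1111/173 + 1/499) = 16 - 1*554562/86327 = 16 - 554562/86327 = 826670/86327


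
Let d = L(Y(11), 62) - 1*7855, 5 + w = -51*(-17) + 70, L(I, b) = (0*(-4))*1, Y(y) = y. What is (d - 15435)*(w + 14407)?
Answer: -357245310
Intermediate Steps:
L(I, b) = 0 (L(I, b) = 0*1 = 0)
w = 932 (w = -5 + (-51*(-17) + 70) = -5 + (867 + 70) = -5 + 937 = 932)
d = -7855 (d = 0 - 1*7855 = 0 - 7855 = -7855)
(d - 15435)*(w + 14407) = (-7855 - 15435)*(932 + 14407) = -23290*15339 = -357245310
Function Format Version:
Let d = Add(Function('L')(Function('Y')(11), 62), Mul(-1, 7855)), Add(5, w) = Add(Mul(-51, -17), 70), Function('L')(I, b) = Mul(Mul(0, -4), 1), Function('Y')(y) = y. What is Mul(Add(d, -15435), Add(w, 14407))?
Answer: -357245310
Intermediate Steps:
Function('L')(I, b) = 0 (Function('L')(I, b) = Mul(0, 1) = 0)
w = 932 (w = Add(-5, Add(Mul(-51, -17), 70)) = Add(-5, Add(867, 70)) = Add(-5, 937) = 932)
d = -7855 (d = Add(0, Mul(-1, 7855)) = Add(0, -7855) = -7855)
Mul(Add(d, -15435), Add(w, 14407)) = Mul(Add(-7855, -15435), Add(932, 14407)) = Mul(-23290, 15339) = -357245310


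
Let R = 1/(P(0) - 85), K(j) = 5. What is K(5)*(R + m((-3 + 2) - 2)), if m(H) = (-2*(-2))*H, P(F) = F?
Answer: -1021/17 ≈ -60.059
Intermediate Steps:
m(H) = 4*H
R = -1/85 (R = 1/(0 - 85) = 1/(-85) = -1/85 ≈ -0.011765)
K(5)*(R + m((-3 + 2) - 2)) = 5*(-1/85 + 4*((-3 + 2) - 2)) = 5*(-1/85 + 4*(-1 - 2)) = 5*(-1/85 + 4*(-3)) = 5*(-1/85 - 12) = 5*(-1021/85) = -1021/17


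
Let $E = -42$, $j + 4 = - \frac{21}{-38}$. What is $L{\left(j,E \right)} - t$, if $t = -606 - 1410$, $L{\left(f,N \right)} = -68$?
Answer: $1948$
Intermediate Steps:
$j = - \frac{131}{38}$ ($j = -4 - \frac{21}{-38} = -4 - - \frac{21}{38} = -4 + \frac{21}{38} = - \frac{131}{38} \approx -3.4474$)
$t = -2016$
$L{\left(j,E \right)} - t = -68 - -2016 = -68 + 2016 = 1948$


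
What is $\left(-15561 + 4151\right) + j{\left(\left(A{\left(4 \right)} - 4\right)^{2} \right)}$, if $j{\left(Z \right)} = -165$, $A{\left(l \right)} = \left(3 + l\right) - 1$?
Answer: $-11575$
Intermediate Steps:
$A{\left(l \right)} = 2 + l$
$\left(-15561 + 4151\right) + j{\left(\left(A{\left(4 \right)} - 4\right)^{2} \right)} = \left(-15561 + 4151\right) - 165 = -11410 - 165 = -11575$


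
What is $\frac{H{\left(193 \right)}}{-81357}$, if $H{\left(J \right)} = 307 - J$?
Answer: $- \frac{38}{27119} \approx -0.0014012$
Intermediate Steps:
$\frac{H{\left(193 \right)}}{-81357} = \frac{307 - 193}{-81357} = \left(307 - 193\right) \left(- \frac{1}{81357}\right) = 114 \left(- \frac{1}{81357}\right) = - \frac{38}{27119}$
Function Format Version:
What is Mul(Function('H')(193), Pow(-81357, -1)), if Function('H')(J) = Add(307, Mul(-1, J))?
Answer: Rational(-38, 27119) ≈ -0.0014012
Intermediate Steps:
Mul(Function('H')(193), Pow(-81357, -1)) = Mul(Add(307, Mul(-1, 193)), Pow(-81357, -1)) = Mul(Add(307, -193), Rational(-1, 81357)) = Mul(114, Rational(-1, 81357)) = Rational(-38, 27119)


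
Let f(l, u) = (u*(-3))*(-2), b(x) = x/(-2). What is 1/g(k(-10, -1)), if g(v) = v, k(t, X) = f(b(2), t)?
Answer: -1/60 ≈ -0.016667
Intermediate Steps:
b(x) = -x/2 (b(x) = x*(-1/2) = -x/2)
f(l, u) = 6*u (f(l, u) = -3*u*(-2) = 6*u)
k(t, X) = 6*t
1/g(k(-10, -1)) = 1/(6*(-10)) = 1/(-60) = -1/60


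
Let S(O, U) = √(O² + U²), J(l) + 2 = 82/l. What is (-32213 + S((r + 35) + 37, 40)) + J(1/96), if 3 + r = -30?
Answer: -24343 + √3121 ≈ -24287.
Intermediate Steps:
r = -33 (r = -3 - 30 = -33)
J(l) = -2 + 82/l
(-32213 + S((r + 35) + 37, 40)) + J(1/96) = (-32213 + √(((-33 + 35) + 37)² + 40²)) + (-2 + 82/(1/96)) = (-32213 + √((2 + 37)² + 1600)) + (-2 + 82/(1/96)) = (-32213 + √(39² + 1600)) + (-2 + 82*96) = (-32213 + √(1521 + 1600)) + (-2 + 7872) = (-32213 + √3121) + 7870 = -24343 + √3121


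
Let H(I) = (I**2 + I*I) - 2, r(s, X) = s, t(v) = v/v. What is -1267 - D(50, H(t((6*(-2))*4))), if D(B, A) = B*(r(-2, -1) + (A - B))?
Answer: 1333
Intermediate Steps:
t(v) = 1
H(I) = -2 + 2*I**2 (H(I) = (I**2 + I**2) - 2 = 2*I**2 - 2 = -2 + 2*I**2)
D(B, A) = B*(-2 + A - B) (D(B, A) = B*(-2 + (A - B)) = B*(-2 + A - B))
-1267 - D(50, H(t((6*(-2))*4))) = -1267 - 50*(-2 + (-2 + 2*1**2) - 1*50) = -1267 - 50*(-2 + (-2 + 2*1) - 50) = -1267 - 50*(-2 + (-2 + 2) - 50) = -1267 - 50*(-2 + 0 - 50) = -1267 - 50*(-52) = -1267 - 1*(-2600) = -1267 + 2600 = 1333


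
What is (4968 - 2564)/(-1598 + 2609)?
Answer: 2404/1011 ≈ 2.3778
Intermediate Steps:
(4968 - 2564)/(-1598 + 2609) = 2404/1011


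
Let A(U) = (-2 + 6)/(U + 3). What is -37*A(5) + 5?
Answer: -27/2 ≈ -13.500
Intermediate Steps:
A(U) = 4/(3 + U)
-37*A(5) + 5 = -148/(3 + 5) + 5 = -148/8 + 5 = -37*½ + 5 = -37/2 + 5 = -27/2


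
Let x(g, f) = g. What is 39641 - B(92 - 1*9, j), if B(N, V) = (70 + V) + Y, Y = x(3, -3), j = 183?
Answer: 39385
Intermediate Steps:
Y = 3
B(N, V) = 73 + V (B(N, V) = (70 + V) + 3 = 73 + V)
39641 - B(92 - 1*9, j) = 39641 - (73 + 183) = 39641 - 1*256 = 39641 - 256 = 39385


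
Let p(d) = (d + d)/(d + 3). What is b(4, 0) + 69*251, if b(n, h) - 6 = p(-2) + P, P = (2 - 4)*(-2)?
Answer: 17325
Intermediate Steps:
p(d) = 2*d/(3 + d) (p(d) = (2*d)/(3 + d) = 2*d/(3 + d))
P = 4 (P = -2*(-2) = 4)
b(n, h) = 6 (b(n, h) = 6 + (2*(-2)/(3 - 2) + 4) = 6 + (2*(-2)/1 + 4) = 6 + (2*(-2)*1 + 4) = 6 + (-4 + 4) = 6 + 0 = 6)
b(4, 0) + 69*251 = 6 + 69*251 = 6 + 17319 = 17325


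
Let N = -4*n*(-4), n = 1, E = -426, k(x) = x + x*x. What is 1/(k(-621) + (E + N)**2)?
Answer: 1/553120 ≈ 1.8079e-6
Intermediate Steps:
k(x) = x + x**2
N = 16 (N = -4*1*(-4) = -4*(-4) = 16)
1/(k(-621) + (E + N)**2) = 1/(-621*(1 - 621) + (-426 + 16)**2) = 1/(-621*(-620) + (-410)**2) = 1/(385020 + 168100) = 1/553120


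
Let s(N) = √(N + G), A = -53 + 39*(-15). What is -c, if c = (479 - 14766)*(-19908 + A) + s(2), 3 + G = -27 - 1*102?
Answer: -293540702 - I*√130 ≈ -2.9354e+8 - 11.402*I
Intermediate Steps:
G = -132 (G = -3 + (-27 - 1*102) = -3 + (-27 - 102) = -3 - 129 = -132)
A = -638 (A = -53 - 585 = -638)
s(N) = √(-132 + N) (s(N) = √(N - 132) = √(-132 + N))
c = 293540702 + I*√130 (c = (479 - 14766)*(-19908 - 638) + √(-132 + 2) = -14287*(-20546) + √(-130) = 293540702 + I*√130 ≈ 2.9354e+8 + 11.402*I)
-c = -(293540702 + I*√130) = -293540702 - I*√130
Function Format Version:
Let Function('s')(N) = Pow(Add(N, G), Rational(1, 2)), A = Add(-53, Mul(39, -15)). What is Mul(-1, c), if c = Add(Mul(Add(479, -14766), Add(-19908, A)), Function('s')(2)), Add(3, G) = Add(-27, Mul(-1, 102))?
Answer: Add(-293540702, Mul(-1, I, Pow(130, Rational(1, 2)))) ≈ Add(-2.9354e+8, Mul(-11.402, I))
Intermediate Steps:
G = -132 (G = Add(-3, Add(-27, Mul(-1, 102))) = Add(-3, Add(-27, -102)) = Add(-3, -129) = -132)
A = -638 (A = Add(-53, -585) = -638)
Function('s')(N) = Pow(Add(-132, N), Rational(1, 2)) (Function('s')(N) = Pow(Add(N, -132), Rational(1, 2)) = Pow(Add(-132, N), Rational(1, 2)))
c = Add(293540702, Mul(I, Pow(130, Rational(1, 2)))) (c = Add(Mul(Add(479, -14766), Add(-19908, -638)), Pow(Add(-132, 2), Rational(1, 2))) = Add(Mul(-14287, -20546), Pow(-130, Rational(1, 2))) = Add(293540702, Mul(I, Pow(130, Rational(1, 2)))) ≈ Add(2.9354e+8, Mul(11.402, I)))
Mul(-1, c) = Mul(-1, Add(293540702, Mul(I, Pow(130, Rational(1, 2))))) = Add(-293540702, Mul(-1, I, Pow(130, Rational(1, 2))))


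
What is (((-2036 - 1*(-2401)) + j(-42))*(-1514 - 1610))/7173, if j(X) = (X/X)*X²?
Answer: -6650996/7173 ≈ -927.23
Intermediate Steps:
j(X) = X² (j(X) = 1*X² = X²)
(((-2036 - 1*(-2401)) + j(-42))*(-1514 - 1610))/7173 = (((-2036 - 1*(-2401)) + (-42)²)*(-1514 - 1610))/7173 = (((-2036 + 2401) + 1764)*(-3124))*(1/7173) = ((365 + 1764)*(-3124))*(1/7173) = (2129*(-3124))*(1/7173) = -6650996*1/7173 = -6650996/7173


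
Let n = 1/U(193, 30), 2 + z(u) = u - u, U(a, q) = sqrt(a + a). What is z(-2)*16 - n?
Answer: -32 - sqrt(386)/386 ≈ -32.051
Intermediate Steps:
U(a, q) = sqrt(2)*sqrt(a) (U(a, q) = sqrt(2*a) = sqrt(2)*sqrt(a))
z(u) = -2 (z(u) = -2 + (u - u) = -2 + 0 = -2)
n = sqrt(386)/386 (n = 1/(sqrt(2)*sqrt(193)) = 1/(sqrt(386)) = sqrt(386)/386 ≈ 0.050899)
z(-2)*16 - n = -2*16 - sqrt(386)/386 = -32 - sqrt(386)/386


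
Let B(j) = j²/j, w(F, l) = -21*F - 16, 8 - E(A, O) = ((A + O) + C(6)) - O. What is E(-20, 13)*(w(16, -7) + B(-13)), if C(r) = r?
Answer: -8030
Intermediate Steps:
E(A, O) = 2 - A (E(A, O) = 8 - (((A + O) + 6) - O) = 8 - ((6 + A + O) - O) = 8 - (6 + A) = 8 + (-6 - A) = 2 - A)
w(F, l) = -16 - 21*F
B(j) = j
E(-20, 13)*(w(16, -7) + B(-13)) = (2 - 1*(-20))*((-16 - 21*16) - 13) = (2 + 20)*((-16 - 336) - 13) = 22*(-352 - 13) = 22*(-365) = -8030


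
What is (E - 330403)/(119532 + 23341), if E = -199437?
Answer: -529840/142873 ≈ -3.7085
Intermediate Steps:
(E - 330403)/(119532 + 23341) = (-199437 - 330403)/(119532 + 23341) = -529840/142873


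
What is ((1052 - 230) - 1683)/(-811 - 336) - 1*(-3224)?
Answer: 3698789/1147 ≈ 3224.8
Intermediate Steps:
((1052 - 230) - 1683)/(-811 - 336) - 1*(-3224) = (822 - 1683)/(-1147) + 3224 = -861*(-1/1147) + 3224 = 861/1147 + 3224 = 3698789/1147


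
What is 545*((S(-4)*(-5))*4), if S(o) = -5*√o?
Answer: 109000*I ≈ 1.09e+5*I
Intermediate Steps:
545*((S(-4)*(-5))*4) = 545*((-10*I*(-5))*4) = 545*((50*I)*4) = 545*(200*I) = 109000*I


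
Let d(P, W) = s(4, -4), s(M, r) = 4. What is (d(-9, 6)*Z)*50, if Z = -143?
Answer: -28600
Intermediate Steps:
d(P, W) = 4
(d(-9, 6)*Z)*50 = (4*(-143))*50 = -572*50 = -28600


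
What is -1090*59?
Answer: -64310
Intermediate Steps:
-1090*59 = -1*64310 = -64310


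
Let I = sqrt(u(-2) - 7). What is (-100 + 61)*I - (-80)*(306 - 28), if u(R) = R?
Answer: 22240 - 117*I ≈ 22240.0 - 117.0*I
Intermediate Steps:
I = 3*I (I = sqrt(-2 - 7) = sqrt(-9) = 3*I ≈ 3.0*I)
(-100 + 61)*I - (-80)*(306 - 28) = (-100 + 61)*(3*I) - (-80)*(306 - 28) = -117*I - (-80)*278 = -117*I - 1*(-22240) = -117*I + 22240 = 22240 - 117*I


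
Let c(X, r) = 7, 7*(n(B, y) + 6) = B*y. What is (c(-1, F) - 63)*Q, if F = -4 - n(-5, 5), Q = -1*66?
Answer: 3696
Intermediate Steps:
n(B, y) = -6 + B*y/7 (n(B, y) = -6 + (B*y)/7 = -6 + B*y/7)
Q = -66
F = 39/7 (F = -4 - (-6 + (⅐)*(-5)*5) = -4 - (-6 - 25/7) = -4 - 1*(-67/7) = -4 + 67/7 = 39/7 ≈ 5.5714)
(c(-1, F) - 63)*Q = (7 - 63)*(-66) = -56*(-66) = 3696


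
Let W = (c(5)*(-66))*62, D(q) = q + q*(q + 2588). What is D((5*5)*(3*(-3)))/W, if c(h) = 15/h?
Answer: 14775/341 ≈ 43.328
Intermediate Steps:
D(q) = q + q*(2588 + q)
W = -12276 (W = ((15/5)*(-66))*62 = ((15*(⅕))*(-66))*62 = (3*(-66))*62 = -198*62 = -12276)
D((5*5)*(3*(-3)))/W = (((5*5)*(3*(-3)))*(2589 + (5*5)*(3*(-3))))/(-12276) = ((25*(-9))*(2589 + 25*(-9)))*(-1/12276) = -225*(2589 - 225)*(-1/12276) = -225*2364*(-1/12276) = -531900*(-1/12276) = 14775/341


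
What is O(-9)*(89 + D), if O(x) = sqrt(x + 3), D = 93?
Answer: 182*I*sqrt(6) ≈ 445.81*I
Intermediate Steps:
O(x) = sqrt(3 + x)
O(-9)*(89 + D) = sqrt(3 - 9)*(89 + 93) = sqrt(-6)*182 = (I*sqrt(6))*182 = 182*I*sqrt(6)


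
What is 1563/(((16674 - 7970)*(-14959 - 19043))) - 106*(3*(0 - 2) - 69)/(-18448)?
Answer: -49017883913/113744759808 ≈ -0.43095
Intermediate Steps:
1563/(((16674 - 7970)*(-14959 - 19043))) - 106*(3*(0 - 2) - 69)/(-18448) = 1563/((8704*(-34002))) - 106*(3*(-2) - 69)*(-1/18448) = 1563/(-295953408) - 106*(-6 - 69)*(-1/18448) = 1563*(-1/295953408) - 106*(-75)*(-1/18448) = -521/98651136 + 7950*(-1/18448) = -521/98651136 - 3975/9224 = -49017883913/113744759808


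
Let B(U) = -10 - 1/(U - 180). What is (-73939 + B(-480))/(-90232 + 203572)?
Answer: -48806339/74804400 ≈ -0.65245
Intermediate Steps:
B(U) = -10 - 1/(-180 + U)
(-73939 + B(-480))/(-90232 + 203572) = (-73939 + (1799 - 10*(-480))/(-180 - 480))/(-90232 + 203572) = (-73939 + (1799 + 4800)/(-660))/113340 = (-73939 - 1/660*6599)*(1/113340) = (-73939 - 6599/660)*(1/113340) = -48806339/660*1/113340 = -48806339/74804400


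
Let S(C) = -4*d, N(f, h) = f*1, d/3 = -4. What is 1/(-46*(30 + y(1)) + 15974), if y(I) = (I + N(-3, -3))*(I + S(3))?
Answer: 1/19102 ≈ 5.2351e-5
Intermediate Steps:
d = -12 (d = 3*(-4) = -12)
N(f, h) = f
S(C) = 48 (S(C) = -4*(-12) = 48)
y(I) = (-3 + I)*(48 + I) (y(I) = (I - 3)*(I + 48) = (-3 + I)*(48 + I))
1/(-46*(30 + y(1)) + 15974) = 1/(-46*(30 + (-144 + 1**2 + 45*1)) + 15974) = 1/(-46*(30 + (-144 + 1 + 45)) + 15974) = 1/(-46*(30 - 98) + 15974) = 1/(-46*(-68) + 15974) = 1/(3128 + 15974) = 1/19102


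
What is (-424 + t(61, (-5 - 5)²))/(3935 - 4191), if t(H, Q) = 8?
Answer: 13/8 ≈ 1.6250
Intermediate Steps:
(-424 + t(61, (-5 - 5)²))/(3935 - 4191) = (-424 + 8)/(3935 - 4191) = -416/(-256) = -416*(-1/256) = 13/8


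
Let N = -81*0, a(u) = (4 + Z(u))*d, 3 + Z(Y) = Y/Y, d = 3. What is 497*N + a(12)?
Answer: 6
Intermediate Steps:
Z(Y) = -2 (Z(Y) = -3 + Y/Y = -3 + 1 = -2)
a(u) = 6 (a(u) = (4 - 2)*3 = 2*3 = 6)
N = 0
497*N + a(12) = 497*0 + 6 = 0 + 6 = 6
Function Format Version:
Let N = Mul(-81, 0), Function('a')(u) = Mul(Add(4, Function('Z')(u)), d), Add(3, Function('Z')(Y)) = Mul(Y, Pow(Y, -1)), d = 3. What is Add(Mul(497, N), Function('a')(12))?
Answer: 6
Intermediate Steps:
Function('Z')(Y) = -2 (Function('Z')(Y) = Add(-3, Mul(Y, Pow(Y, -1))) = Add(-3, 1) = -2)
Function('a')(u) = 6 (Function('a')(u) = Mul(Add(4, -2), 3) = Mul(2, 3) = 6)
N = 0
Add(Mul(497, N), Function('a')(12)) = Add(Mul(497, 0), 6) = Add(0, 6) = 6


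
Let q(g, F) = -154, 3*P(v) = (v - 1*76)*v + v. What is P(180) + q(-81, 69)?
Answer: 6146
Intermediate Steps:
P(v) = v/3 + v*(-76 + v)/3 (P(v) = ((v - 1*76)*v + v)/3 = ((v - 76)*v + v)/3 = ((-76 + v)*v + v)/3 = (v*(-76 + v) + v)/3 = (v + v*(-76 + v))/3 = v/3 + v*(-76 + v)/3)
P(180) + q(-81, 69) = (⅓)*180*(-75 + 180) - 154 = (⅓)*180*105 - 154 = 6300 - 154 = 6146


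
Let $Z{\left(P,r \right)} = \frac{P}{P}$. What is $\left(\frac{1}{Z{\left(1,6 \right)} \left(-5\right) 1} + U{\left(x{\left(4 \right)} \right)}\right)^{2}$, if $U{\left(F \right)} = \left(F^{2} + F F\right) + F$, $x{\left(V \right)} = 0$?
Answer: $\frac{1}{25} \approx 0.04$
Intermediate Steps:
$Z{\left(P,r \right)} = 1$
$U{\left(F \right)} = F + 2 F^{2}$ ($U{\left(F \right)} = \left(F^{2} + F^{2}\right) + F = 2 F^{2} + F = F + 2 F^{2}$)
$\left(\frac{1}{Z{\left(1,6 \right)} \left(-5\right) 1} + U{\left(x{\left(4 \right)} \right)}\right)^{2} = \left(\frac{1}{1 \left(-5\right) 1} + 0 \left(1 + 2 \cdot 0\right)\right)^{2} = \left(\frac{1}{\left(-5\right) 1} + 0 \left(1 + 0\right)\right)^{2} = \left(\frac{1}{-5} + 0 \cdot 1\right)^{2} = \left(- \frac{1}{5} + 0\right)^{2} = \left(- \frac{1}{5}\right)^{2} = \frac{1}{25}$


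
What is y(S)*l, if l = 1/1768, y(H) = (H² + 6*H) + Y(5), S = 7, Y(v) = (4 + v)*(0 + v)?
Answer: 1/13 ≈ 0.076923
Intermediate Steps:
Y(v) = v*(4 + v) (Y(v) = (4 + v)*v = v*(4 + v))
y(H) = 45 + H² + 6*H (y(H) = (H² + 6*H) + 5*(4 + 5) = (H² + 6*H) + 5*9 = (H² + 6*H) + 45 = 45 + H² + 6*H)
l = 1/1768 ≈ 0.00056561
y(S)*l = (45 + 7² + 6*7)*(1/1768) = (45 + 49 + 42)*(1/1768) = 136*(1/1768) = 1/13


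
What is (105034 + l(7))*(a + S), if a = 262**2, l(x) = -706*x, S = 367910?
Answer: 43695562968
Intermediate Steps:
a = 68644
(105034 + l(7))*(a + S) = (105034 - 706*7)*(68644 + 367910) = (105034 - 4942)*436554 = 100092*436554 = 43695562968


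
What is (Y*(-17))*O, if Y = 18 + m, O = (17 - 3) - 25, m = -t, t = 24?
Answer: -1122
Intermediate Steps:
m = -24 (m = -1*24 = -24)
O = -11 (O = 14 - 25 = -11)
Y = -6 (Y = 18 - 24 = -6)
(Y*(-17))*O = -6*(-17)*(-11) = 102*(-11) = -1122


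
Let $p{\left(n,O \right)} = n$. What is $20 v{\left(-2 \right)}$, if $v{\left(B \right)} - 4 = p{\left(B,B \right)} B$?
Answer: $160$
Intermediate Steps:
$v{\left(B \right)} = 4 + B^{2}$ ($v{\left(B \right)} = 4 + B B = 4 + B^{2}$)
$20 v{\left(-2 \right)} = 20 \left(4 + \left(-2\right)^{2}\right) = 20 \left(4 + 4\right) = 20 \cdot 8 = 160$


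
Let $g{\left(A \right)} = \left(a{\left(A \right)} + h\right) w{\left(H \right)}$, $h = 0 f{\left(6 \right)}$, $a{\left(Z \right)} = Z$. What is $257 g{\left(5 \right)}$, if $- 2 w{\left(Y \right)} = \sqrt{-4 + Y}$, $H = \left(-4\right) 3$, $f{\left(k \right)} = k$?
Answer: $- 2570 i \approx - 2570.0 i$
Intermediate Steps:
$H = -12$
$w{\left(Y \right)} = - \frac{\sqrt{-4 + Y}}{2}$
$h = 0$ ($h = 0 \cdot 6 = 0$)
$g{\left(A \right)} = - 2 i A$ ($g{\left(A \right)} = \left(A + 0\right) \left(- \frac{\sqrt{-4 - 12}}{2}\right) = A \left(- \frac{\sqrt{-16}}{2}\right) = A \left(- \frac{4 i}{2}\right) = A \left(- 2 i\right) = - 2 i A$)
$257 g{\left(5 \right)} = 257 \left(\left(-2\right) i 5\right) = 257 \left(- 10 i\right) = - 2570 i$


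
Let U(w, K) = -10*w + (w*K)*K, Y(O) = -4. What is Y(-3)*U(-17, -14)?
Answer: 12648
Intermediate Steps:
U(w, K) = -10*w + w*K² (U(w, K) = -10*w + (K*w)*K = -10*w + w*K²)
Y(-3)*U(-17, -14) = -(-68)*(-10 + (-14)²) = -(-68)*(-10 + 196) = -(-68)*186 = -4*(-3162) = 12648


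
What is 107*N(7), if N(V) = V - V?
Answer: 0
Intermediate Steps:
N(V) = 0
107*N(7) = 107*0 = 0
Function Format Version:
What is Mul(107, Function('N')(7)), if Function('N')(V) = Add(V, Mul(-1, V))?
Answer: 0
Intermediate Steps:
Function('N')(V) = 0
Mul(107, Function('N')(7)) = Mul(107, 0) = 0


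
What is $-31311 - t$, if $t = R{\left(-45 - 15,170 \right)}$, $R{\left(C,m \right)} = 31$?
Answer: $-31342$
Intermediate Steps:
$t = 31$
$-31311 - t = -31311 - 31 = -31342$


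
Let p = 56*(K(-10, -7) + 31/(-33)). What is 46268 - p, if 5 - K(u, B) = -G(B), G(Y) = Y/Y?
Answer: 1517492/33 ≈ 45985.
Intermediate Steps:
G(Y) = 1
K(u, B) = 6 (K(u, B) = 5 - (-1) = 5 - 1*(-1) = 5 + 1 = 6)
p = 9352/33 (p = 56*(6 + 31/(-33)) = 56*(6 + 31*(-1/33)) = 56*(6 - 31/33) = 56*(167/33) = 9352/33 ≈ 283.39)
46268 - p = 46268 - 1*9352/33 = 46268 - 9352/33 = 1517492/33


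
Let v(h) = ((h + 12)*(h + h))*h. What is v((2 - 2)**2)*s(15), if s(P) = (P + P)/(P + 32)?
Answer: 0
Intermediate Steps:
s(P) = 2*P/(32 + P) (s(P) = (2*P)/(32 + P) = 2*P/(32 + P))
v(h) = 2*h**2*(12 + h) (v(h) = ((12 + h)*(2*h))*h = (2*h*(12 + h))*h = 2*h**2*(12 + h))
v((2 - 2)**2)*s(15) = (2*((2 - 2)**2)**2*(12 + (2 - 2)**2))*(2*15/(32 + 15)) = (2*(0**2)**2*(12 + 0**2))*(2*15/47) = (2*0**2*(12 + 0))*(2*15*(1/47)) = (2*0*12)*(30/47) = 0*(30/47) = 0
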